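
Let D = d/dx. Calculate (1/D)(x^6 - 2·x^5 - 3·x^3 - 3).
\frac{x^{7}}{7} - \frac{x^{6}}{3} - \frac{3 x^{4}}{4} - 3 x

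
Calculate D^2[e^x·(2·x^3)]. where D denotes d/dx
2 x \left(x^{2} + 6 x + 6\right) e^{x}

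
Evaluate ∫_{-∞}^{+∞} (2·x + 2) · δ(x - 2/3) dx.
\frac{10}{3}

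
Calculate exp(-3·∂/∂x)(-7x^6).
- 7 x^{6} + 126 x^{5} - 945 x^{4} + 3780 x^{3} - 8505 x^{2} + 10206 x - 5103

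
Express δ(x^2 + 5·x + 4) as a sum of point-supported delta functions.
\frac{\delta(x + 4) + \delta(x + 1)}{3}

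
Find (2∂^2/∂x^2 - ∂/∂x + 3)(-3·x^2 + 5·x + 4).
- 9 x^{2} + 21 x - 5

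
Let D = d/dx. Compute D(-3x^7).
- 21 x^{6}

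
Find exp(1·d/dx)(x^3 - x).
x \left(x^{2} + 3 x + 2\right)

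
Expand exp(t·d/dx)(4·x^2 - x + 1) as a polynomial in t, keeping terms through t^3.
4 t^{2} + t \left(8 x - 1\right) + 4 x^{2} - x + 1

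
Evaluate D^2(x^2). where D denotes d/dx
2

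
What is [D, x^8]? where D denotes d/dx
8 x^{7}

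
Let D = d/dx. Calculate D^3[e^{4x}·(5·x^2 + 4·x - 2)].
\left(320 x^{2} + 736 x + 184\right) e^{4 x}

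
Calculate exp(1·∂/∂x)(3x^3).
3 x^{3} + 9 x^{2} + 9 x + 3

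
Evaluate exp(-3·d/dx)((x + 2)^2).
x^{2} - 2 x + 1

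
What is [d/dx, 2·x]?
2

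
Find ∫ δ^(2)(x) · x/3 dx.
0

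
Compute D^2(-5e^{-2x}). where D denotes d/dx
- 20 e^{- 2 x}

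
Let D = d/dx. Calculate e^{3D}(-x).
- x - 3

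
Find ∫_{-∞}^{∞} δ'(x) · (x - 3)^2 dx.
6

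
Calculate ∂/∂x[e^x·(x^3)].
x^{2} \left(x + 3\right) e^{x}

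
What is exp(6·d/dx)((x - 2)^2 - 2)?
x^{2} + 8 x + 14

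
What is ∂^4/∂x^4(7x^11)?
55440 x^{7}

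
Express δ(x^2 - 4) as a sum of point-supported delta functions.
\frac{\delta(x + 2) + \delta(x - 2)}{4}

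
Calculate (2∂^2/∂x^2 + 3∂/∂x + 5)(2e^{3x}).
64 e^{3 x}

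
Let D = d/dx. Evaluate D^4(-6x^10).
- 30240 x^{6}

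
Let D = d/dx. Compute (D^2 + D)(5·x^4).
20 x^{2} \left(x + 3\right)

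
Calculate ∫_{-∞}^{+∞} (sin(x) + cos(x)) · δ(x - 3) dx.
\cos{\left(3 \right)} + \sin{\left(3 \right)}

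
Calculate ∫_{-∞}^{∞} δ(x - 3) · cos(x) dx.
\cos{\left(3 \right)}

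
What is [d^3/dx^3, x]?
3\frac{d^{2}}{dx^{2}}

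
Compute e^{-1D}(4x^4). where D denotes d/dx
4 x^{4} - 16 x^{3} + 24 x^{2} - 16 x + 4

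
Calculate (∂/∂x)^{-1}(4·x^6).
\frac{4 x^{7}}{7}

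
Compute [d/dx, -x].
-1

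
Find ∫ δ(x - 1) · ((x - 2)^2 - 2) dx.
-1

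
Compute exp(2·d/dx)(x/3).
\frac{x}{3} + \frac{2}{3}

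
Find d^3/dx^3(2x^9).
1008 x^{6}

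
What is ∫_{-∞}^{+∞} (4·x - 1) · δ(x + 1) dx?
-5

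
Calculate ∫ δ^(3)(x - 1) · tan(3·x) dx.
-54 - 216 \tan^{2}{\left(3 \right)} - 162 \tan^{4}{\left(3 \right)}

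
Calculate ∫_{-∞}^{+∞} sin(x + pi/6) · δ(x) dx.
\frac{1}{2}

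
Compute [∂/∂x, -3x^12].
- 36 x^{11}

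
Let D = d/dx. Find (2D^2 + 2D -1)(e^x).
3 e^{x}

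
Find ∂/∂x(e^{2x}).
2 e^{2 x}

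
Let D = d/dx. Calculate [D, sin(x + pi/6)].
\cos{\left(x + \frac{\pi}{6} \right)}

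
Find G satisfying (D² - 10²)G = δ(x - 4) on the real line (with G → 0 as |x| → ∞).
-\frac{e^{-10|x - 4|}}{20}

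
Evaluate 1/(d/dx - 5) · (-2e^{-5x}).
\frac{e^{- 5 x}}{5}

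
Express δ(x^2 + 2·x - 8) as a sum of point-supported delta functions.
\frac{\delta(x - 2) + \delta(x + 4)}{6}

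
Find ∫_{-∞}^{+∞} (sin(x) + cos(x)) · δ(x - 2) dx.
\cos{\left(2 \right)} + \sin{\left(2 \right)}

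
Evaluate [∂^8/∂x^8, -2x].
-16\frac{d^{7}}{dx^{7}}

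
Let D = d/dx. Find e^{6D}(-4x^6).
- 4 x^{6} - 144 x^{5} - 2160 x^{4} - 17280 x^{3} - 77760 x^{2} - 186624 x - 186624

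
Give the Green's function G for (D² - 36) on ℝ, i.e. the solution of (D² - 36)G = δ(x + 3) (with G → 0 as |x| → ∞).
-\frac{e^{-6|x + 3|}}{12}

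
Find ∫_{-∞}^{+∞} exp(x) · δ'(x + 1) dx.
- \frac{1}{e}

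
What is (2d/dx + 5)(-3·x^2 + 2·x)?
- 15 x^{2} - 2 x + 4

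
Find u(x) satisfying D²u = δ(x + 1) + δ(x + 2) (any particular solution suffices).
\frac{|x + 1|}{2} + \frac{|x + 2|}{2}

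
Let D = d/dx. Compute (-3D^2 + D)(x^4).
4 x^{2} \left(x - 9\right)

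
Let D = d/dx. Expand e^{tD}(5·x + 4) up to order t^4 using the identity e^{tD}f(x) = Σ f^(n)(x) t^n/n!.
5 t + 5 x + 4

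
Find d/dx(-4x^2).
- 8 x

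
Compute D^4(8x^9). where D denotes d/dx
24192 x^{5}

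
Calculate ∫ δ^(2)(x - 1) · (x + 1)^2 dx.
2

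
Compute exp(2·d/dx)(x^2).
x^{2} + 4 x + 4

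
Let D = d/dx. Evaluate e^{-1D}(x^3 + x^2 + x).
x^{3} - 2 x^{2} + 2 x - 1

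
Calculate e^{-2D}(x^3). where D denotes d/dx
x^{3} - 6 x^{2} + 12 x - 8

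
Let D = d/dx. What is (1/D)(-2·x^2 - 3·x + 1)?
- \frac{2 x^{3}}{3} - \frac{3 x^{2}}{2} + x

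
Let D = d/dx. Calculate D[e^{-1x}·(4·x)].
4 \left(1 - x\right) e^{- x}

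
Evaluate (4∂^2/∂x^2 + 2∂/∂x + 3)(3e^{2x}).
69 e^{2 x}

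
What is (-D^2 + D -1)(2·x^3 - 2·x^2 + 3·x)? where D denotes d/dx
- 2 x^{3} + 8 x^{2} - 19 x + 7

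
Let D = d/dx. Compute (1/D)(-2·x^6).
- \frac{2 x^{7}}{7}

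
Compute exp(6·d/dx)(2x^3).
2 x^{3} + 36 x^{2} + 216 x + 432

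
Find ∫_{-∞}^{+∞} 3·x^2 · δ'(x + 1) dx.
6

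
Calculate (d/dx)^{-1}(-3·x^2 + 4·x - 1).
- x^{3} + 2 x^{2} - x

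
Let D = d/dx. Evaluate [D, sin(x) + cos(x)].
- \sin{\left(x \right)} + \cos{\left(x \right)}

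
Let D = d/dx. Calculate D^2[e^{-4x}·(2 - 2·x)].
16 \left(3 - 2 x\right) e^{- 4 x}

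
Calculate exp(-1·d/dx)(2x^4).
2 x^{4} - 8 x^{3} + 12 x^{2} - 8 x + 2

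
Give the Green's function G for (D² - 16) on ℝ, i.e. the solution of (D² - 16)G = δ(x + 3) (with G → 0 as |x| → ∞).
-\frac{e^{-4|x + 3|}}{8}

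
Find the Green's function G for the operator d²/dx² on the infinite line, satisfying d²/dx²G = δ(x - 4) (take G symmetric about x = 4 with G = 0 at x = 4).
\frac{|x - 4|}{2}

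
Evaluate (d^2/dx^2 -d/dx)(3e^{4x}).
36 e^{4 x}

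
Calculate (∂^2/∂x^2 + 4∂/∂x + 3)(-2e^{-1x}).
0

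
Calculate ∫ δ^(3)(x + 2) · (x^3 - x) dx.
-6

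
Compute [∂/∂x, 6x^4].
24 x^{3}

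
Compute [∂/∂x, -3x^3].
- 9 x^{2}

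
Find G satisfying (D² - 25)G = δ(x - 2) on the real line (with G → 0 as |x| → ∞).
-\frac{e^{-5|x - 2|}}{10}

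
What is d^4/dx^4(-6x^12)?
- 71280 x^{8}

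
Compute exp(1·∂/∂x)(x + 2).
x + 3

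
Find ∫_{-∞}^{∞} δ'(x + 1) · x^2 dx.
2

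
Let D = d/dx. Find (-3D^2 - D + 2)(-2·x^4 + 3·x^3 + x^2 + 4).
- 4 x^{4} + 14 x^{3} + 65 x^{2} - 56 x + 2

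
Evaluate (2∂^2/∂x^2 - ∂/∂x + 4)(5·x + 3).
20 x + 7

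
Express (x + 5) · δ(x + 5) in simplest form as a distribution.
0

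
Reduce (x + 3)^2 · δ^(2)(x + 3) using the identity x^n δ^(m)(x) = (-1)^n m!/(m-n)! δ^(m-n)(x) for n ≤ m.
2\delta(x + 3)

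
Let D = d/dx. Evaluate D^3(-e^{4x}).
- 64 e^{4 x}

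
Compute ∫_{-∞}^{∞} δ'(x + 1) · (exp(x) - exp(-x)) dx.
- 2 \cosh{\left(1 \right)}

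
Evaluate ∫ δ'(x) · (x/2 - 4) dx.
- \frac{1}{2}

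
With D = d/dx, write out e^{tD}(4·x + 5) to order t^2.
4 t + 4 x + 5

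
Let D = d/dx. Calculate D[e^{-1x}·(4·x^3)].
4 x^{2} \left(3 - x\right) e^{- x}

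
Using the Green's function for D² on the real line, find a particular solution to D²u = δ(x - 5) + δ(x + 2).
\frac{|x - 5|}{2} + \frac{|x + 2|}{2}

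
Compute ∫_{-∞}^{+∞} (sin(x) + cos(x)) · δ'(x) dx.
-1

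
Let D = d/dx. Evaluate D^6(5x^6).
3600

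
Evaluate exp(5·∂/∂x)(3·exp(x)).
3 e^{x + 5}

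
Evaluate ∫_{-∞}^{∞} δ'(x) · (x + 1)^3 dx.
-3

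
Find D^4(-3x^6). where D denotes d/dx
- 1080 x^{2}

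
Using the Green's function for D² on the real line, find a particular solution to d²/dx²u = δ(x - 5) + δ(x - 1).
\frac{|x - 5|}{2} + \frac{|x - 1|}{2}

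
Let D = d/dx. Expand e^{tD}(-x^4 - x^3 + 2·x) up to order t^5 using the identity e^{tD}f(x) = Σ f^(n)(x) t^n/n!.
- t^{4} - t^{3} \left(4 x + 1\right) - 3 t^{2} x \left(2 x + 1\right) - t \left(4 x^{3} + 3 x^{2} - 2\right) - x^{4} - x^{3} + 2 x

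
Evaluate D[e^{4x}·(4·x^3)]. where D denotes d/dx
x^{2} \left(16 x + 12\right) e^{4 x}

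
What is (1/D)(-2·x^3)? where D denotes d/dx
- \frac{x^{4}}{2}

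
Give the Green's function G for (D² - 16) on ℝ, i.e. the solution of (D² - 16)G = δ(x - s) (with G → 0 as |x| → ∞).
-\frac{e^{-4|x-s|}}{8}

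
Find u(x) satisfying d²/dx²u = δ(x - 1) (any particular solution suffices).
\frac{|x - 1|}{2}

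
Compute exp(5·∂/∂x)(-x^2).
- x^{2} - 10 x - 25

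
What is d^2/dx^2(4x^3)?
24 x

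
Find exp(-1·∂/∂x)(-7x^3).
- 7 x^{3} + 21 x^{2} - 21 x + 7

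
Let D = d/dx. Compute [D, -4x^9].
- 36 x^{8}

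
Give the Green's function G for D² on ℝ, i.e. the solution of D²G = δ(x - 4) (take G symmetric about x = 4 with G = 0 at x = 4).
\frac{|x - 4|}{2}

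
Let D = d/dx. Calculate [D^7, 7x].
49D^{6}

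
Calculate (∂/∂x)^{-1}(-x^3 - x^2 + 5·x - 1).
- \frac{x^{4}}{4} - \frac{x^{3}}{3} + \frac{5 x^{2}}{2} - x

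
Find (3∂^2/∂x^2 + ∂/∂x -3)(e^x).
e^{x}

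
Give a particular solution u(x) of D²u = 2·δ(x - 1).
|x - 1|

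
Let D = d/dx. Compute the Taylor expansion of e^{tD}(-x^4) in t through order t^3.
x \left(- 4 t^{3} - 6 t^{2} x - 4 t x^{2} - x^{3}\right)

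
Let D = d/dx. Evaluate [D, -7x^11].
- 77 x^{10}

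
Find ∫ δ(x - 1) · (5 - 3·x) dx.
2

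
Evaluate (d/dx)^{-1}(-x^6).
- \frac{x^{7}}{7}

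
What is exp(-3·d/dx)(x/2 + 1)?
\frac{x}{2} - \frac{1}{2}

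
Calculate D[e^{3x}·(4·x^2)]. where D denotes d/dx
4 x \left(3 x + 2\right) e^{3 x}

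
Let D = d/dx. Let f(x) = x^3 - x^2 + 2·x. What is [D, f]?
3 x^{2} - 2 x + 2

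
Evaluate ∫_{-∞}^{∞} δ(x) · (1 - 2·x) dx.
1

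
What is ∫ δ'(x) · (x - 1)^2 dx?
2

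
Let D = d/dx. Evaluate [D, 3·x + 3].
3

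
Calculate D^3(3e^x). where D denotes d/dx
3 e^{x}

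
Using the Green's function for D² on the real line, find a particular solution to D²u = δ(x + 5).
\frac{|x + 5|}{2}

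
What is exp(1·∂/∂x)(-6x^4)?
- 6 x^{4} - 24 x^{3} - 36 x^{2} - 24 x - 6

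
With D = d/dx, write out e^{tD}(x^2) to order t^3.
t^{2} + 2 t x + x^{2}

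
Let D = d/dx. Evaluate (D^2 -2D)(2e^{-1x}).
6 e^{- x}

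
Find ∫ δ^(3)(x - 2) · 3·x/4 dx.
0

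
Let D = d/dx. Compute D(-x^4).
- 4 x^{3}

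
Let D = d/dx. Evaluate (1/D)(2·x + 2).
x^{2} + 2 x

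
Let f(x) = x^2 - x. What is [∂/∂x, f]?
2 x - 1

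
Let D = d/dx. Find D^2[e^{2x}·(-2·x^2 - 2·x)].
\left(- 8 x^{2} - 24 x - 12\right) e^{2 x}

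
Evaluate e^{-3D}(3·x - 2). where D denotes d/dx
3 x - 11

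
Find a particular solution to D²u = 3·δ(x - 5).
\frac{3|x - 5|}{2}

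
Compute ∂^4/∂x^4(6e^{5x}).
3750 e^{5 x}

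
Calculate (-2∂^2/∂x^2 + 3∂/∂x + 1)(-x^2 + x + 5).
- x^{2} - 5 x + 12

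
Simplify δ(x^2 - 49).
\frac{\delta(x - 7) + \delta(x + 7)}{14}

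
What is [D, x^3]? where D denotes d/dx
3 x^{2}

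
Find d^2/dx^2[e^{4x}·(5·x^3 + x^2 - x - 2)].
\left(80 x^{3} + 136 x^{2} + 30 x - 38\right) e^{4 x}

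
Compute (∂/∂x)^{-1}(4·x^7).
\frac{x^{8}}{2}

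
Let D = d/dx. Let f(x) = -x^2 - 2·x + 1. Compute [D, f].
- 2 x - 2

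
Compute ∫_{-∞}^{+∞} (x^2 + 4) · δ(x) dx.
4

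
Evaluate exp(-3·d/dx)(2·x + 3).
2 x - 3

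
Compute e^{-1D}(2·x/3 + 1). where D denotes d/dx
\frac{2 x}{3} + \frac{1}{3}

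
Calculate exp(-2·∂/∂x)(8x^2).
8 x^{2} - 32 x + 32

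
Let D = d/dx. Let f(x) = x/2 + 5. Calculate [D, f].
\frac{1}{2}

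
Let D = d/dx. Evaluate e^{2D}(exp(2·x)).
e^{2 x + 4}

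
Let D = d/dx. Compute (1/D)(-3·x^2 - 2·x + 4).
- x^{3} - x^{2} + 4 x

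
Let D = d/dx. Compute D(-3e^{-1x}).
3 e^{- x}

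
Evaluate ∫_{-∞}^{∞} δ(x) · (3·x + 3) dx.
3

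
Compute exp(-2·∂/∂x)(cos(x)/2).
\frac{\cos{\left(x - 2 \right)}}{2}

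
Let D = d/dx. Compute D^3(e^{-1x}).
- e^{- x}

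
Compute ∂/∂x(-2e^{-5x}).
10 e^{- 5 x}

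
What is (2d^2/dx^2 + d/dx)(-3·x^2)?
- 6 x - 12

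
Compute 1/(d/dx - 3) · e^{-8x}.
- \frac{e^{- 8 x}}{11}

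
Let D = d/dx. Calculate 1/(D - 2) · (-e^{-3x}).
\frac{e^{- 3 x}}{5}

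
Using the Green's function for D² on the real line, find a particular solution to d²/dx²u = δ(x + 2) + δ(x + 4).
\frac{|x + 2|}{2} + \frac{|x + 4|}{2}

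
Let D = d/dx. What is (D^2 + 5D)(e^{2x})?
14 e^{2 x}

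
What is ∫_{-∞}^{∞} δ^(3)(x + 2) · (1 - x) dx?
0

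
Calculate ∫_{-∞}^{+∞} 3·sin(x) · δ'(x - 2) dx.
- 3 \cos{\left(2 \right)}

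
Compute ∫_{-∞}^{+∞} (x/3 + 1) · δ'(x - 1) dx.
- \frac{1}{3}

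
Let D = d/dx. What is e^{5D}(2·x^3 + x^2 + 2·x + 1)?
2 x^{3} + 31 x^{2} + 162 x + 286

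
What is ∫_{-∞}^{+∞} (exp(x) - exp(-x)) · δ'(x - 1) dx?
- 2 \cosh{\left(1 \right)}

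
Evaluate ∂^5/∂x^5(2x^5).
240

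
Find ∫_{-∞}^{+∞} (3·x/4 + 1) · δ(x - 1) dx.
\frac{7}{4}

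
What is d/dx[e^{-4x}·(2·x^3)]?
x^{2} \left(6 - 8 x\right) e^{- 4 x}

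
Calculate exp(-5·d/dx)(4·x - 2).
4 x - 22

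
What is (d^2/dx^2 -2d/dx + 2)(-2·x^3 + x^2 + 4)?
- 4 x^{3} + 14 x^{2} - 16 x + 10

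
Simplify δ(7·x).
\frac{\delta(x)}{7}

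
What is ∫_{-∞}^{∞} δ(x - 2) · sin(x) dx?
\sin{\left(2 \right)}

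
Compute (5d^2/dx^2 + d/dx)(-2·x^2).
- 4 x - 20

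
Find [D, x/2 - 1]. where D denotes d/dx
\frac{1}{2}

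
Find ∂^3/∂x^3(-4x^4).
- 96 x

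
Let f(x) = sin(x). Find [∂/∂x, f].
\cos{\left(x \right)}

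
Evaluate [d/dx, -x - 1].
-1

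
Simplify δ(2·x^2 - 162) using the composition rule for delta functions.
\frac{\delta(x - 9) + \delta(x + 9)}{36}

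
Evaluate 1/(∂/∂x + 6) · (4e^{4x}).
\frac{2 e^{4 x}}{5}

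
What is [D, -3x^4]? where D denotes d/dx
- 12 x^{3}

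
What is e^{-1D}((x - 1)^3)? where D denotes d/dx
x^{3} - 6 x^{2} + 12 x - 8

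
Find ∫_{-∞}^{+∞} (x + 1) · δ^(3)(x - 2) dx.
0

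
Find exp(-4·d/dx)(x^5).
x^{5} - 20 x^{4} + 160 x^{3} - 640 x^{2} + 1280 x - 1024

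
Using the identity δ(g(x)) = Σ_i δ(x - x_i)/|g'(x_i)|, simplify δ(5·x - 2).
\frac{\delta(x - 2/5)}{5}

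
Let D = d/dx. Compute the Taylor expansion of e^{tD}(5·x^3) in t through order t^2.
5 x \left(3 t^{2} + 3 t x + x^{2}\right)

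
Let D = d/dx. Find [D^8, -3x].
-24D^{7}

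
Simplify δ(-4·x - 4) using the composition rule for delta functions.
\frac{\delta(x + 1)}{4}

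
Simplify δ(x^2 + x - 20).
\frac{\delta(x + 5) + \delta(x - 4)}{9}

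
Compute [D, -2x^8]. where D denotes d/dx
- 16 x^{7}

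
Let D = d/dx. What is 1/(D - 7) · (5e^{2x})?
- e^{2 x}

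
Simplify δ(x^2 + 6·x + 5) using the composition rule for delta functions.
\frac{\delta(x + 1) + \delta(x + 5)}{4}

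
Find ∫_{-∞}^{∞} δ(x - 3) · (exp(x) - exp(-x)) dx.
2 \sinh{\left(3 \right)}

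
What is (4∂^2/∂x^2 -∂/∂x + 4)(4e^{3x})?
148 e^{3 x}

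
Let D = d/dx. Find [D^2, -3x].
-6D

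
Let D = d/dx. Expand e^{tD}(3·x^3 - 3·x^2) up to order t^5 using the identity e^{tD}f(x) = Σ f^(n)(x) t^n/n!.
3 t^{3} + 3 t^{2} \left(3 x - 1\right) + 3 t x \left(3 x - 2\right) + 3 x^{3} - 3 x^{2}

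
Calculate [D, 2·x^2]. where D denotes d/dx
4 x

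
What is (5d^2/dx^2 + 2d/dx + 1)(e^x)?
8 e^{x}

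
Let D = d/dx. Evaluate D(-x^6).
- 6 x^{5}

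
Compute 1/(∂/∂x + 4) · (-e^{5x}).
- \frac{e^{5 x}}{9}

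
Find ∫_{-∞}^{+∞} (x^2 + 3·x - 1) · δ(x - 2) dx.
9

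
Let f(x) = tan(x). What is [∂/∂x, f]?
\frac{1}{\cos^{2}{\left(x \right)}}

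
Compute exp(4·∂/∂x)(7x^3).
7 x^{3} + 84 x^{2} + 336 x + 448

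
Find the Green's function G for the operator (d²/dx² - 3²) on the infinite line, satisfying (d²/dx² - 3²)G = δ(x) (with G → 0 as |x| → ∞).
-\frac{e^{-3|x|}}{6}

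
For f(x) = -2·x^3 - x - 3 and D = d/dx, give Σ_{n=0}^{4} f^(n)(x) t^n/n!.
- 2 t^{3} - 6 t^{2} x - t \left(6 x^{2} + 1\right) - 2 x^{3} - x - 3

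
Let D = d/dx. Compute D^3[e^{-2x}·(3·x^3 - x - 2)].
2 \left(- 12 x^{3} + 54 x^{2} - 50 x + 11\right) e^{- 2 x}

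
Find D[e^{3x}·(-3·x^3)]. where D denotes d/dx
9 x^{2} \left(- x - 1\right) e^{3 x}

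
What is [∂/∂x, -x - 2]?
-1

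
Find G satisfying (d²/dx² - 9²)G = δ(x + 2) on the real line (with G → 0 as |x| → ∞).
-\frac{e^{-9|x + 2|}}{18}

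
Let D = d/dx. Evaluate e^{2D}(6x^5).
6 x^{5} + 60 x^{4} + 240 x^{3} + 480 x^{2} + 480 x + 192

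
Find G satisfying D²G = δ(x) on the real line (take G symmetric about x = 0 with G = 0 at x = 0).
\frac{|x|}{2}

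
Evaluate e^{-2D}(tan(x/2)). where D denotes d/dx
\tan{\left(\frac{x}{2} - 1 \right)}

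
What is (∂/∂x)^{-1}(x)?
\frac{x^{2}}{2}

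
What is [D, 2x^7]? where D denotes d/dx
14 x^{6}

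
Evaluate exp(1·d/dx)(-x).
- x - 1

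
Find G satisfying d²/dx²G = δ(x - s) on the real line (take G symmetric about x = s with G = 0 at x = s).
\frac{|x - s|}{2}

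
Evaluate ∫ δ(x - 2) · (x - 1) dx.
1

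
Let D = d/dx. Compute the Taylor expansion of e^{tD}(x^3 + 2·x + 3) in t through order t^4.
t^{3} + 3 t^{2} x + t \left(3 x^{2} + 2\right) + x^{3} + 2 x + 3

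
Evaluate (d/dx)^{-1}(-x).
- \frac{x^{2}}{2}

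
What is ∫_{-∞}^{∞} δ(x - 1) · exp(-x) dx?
e^{-1}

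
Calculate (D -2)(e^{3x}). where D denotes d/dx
e^{3 x}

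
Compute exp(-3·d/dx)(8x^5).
8 x^{5} - 120 x^{4} + 720 x^{3} - 2160 x^{2} + 3240 x - 1944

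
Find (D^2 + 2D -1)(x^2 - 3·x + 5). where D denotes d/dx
- x^{2} + 7 x - 9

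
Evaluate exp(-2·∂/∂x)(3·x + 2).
3 x - 4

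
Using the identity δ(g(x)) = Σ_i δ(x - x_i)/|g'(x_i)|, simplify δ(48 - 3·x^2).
\frac{\delta(x - 4) + \delta(x + 4)}{24}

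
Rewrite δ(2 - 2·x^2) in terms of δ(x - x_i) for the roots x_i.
\frac{\delta(x - 1) + \delta(x + 1)}{4}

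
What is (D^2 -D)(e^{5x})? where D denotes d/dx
20 e^{5 x}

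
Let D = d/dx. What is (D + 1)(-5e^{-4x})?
15 e^{- 4 x}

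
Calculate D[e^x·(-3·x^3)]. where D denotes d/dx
3 x^{2} \left(- x - 3\right) e^{x}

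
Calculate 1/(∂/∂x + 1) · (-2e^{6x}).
- \frac{2 e^{6 x}}{7}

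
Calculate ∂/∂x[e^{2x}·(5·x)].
\left(10 x + 5\right) e^{2 x}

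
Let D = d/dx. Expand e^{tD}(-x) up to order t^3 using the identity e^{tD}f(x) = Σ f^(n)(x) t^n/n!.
- t - x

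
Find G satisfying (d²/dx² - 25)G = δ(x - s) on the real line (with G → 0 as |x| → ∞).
-\frac{e^{-5|x-s|}}{10}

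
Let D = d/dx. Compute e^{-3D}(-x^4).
- x^{4} + 12 x^{3} - 54 x^{2} + 108 x - 81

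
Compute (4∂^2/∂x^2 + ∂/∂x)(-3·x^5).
15 x^{3} \left(- x - 16\right)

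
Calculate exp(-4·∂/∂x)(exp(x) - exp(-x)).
- e^{4 - x} + e^{x - 4}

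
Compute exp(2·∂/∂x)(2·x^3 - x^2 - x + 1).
2 x^{3} + 11 x^{2} + 19 x + 11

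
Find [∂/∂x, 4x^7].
28 x^{6}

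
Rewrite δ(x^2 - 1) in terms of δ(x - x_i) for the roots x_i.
\frac{\delta(x - 1) + \delta(x + 1)}{2}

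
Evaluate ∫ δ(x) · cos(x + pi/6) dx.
\frac{\sqrt{3}}{2}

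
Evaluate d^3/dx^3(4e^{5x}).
500 e^{5 x}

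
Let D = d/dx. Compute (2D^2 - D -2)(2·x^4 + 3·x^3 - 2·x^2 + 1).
- 4 x^{4} - 14 x^{3} + 43 x^{2} + 40 x - 10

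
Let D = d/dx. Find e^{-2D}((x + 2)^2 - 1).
x^{2} - 1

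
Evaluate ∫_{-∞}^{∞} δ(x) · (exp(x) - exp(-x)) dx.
0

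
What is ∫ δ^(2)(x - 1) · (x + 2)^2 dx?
2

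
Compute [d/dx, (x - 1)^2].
2 x - 2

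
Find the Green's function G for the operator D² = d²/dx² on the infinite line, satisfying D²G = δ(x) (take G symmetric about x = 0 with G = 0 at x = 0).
\frac{|x|}{2}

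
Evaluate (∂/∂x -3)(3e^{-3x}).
- 18 e^{- 3 x}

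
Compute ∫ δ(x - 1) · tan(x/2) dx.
\tan{\left(\frac{1}{2} \right)}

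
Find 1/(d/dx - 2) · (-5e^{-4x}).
\frac{5 e^{- 4 x}}{6}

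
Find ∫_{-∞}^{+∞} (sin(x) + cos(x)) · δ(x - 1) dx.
\cos{\left(1 \right)} + \sin{\left(1 \right)}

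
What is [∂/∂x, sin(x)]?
\cos{\left(x \right)}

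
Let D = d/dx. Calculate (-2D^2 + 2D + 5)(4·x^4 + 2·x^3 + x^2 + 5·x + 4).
20 x^{4} + 42 x^{3} - 79 x^{2} + 5 x + 26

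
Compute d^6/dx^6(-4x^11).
- 1330560 x^{5}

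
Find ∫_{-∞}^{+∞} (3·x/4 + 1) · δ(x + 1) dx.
\frac{1}{4}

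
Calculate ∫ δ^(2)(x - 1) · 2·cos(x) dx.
- 2 \cos{\left(1 \right)}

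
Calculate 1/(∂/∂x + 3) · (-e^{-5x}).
\frac{e^{- 5 x}}{2}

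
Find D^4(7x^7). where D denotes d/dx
5880 x^{3}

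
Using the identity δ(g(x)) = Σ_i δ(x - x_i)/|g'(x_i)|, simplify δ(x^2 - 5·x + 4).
\frac{\delta(x - 4) + \delta(x - 1)}{3}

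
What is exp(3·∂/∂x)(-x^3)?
- x^{3} - 9 x^{2} - 27 x - 27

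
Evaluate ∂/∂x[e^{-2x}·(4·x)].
4 \left(1 - 2 x\right) e^{- 2 x}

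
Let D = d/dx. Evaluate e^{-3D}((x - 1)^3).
x^{3} - 12 x^{2} + 48 x - 64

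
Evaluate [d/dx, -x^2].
- 2 x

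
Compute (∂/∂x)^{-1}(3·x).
\frac{3 x^{2}}{2}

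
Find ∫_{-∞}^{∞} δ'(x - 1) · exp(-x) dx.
e^{-1}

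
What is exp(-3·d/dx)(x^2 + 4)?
x^{2} - 6 x + 13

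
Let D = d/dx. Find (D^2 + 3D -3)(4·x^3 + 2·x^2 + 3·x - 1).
- 12 x^{3} + 30 x^{2} + 27 x + 16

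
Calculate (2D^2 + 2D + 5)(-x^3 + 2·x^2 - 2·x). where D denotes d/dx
- 5 x^{3} + 4 x^{2} - 14 x + 4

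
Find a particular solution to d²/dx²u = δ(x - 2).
\frac{|x - 2|}{2}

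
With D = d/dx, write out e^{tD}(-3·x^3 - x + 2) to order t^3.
- 3 t^{3} - 9 t^{2} x - t \left(9 x^{2} + 1\right) - 3 x^{3} - x + 2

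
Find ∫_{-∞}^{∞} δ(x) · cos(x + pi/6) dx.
\frac{\sqrt{3}}{2}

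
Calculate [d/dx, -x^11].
- 11 x^{10}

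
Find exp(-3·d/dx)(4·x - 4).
4 x - 16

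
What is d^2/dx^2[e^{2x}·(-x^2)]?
\left(- 4 x^{2} - 8 x - 2\right) e^{2 x}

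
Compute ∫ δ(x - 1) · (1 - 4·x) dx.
-3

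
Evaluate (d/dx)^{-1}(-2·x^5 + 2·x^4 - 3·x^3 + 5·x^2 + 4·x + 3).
- \frac{x^{6}}{3} + \frac{2 x^{5}}{5} - \frac{3 x^{4}}{4} + \frac{5 x^{3}}{3} + 2 x^{2} + 3 x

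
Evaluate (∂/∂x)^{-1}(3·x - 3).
\frac{3 x^{2}}{2} - 3 x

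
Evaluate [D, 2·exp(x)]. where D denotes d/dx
2 e^{x}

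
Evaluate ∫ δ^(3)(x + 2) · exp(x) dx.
- \frac{1}{e^{2}}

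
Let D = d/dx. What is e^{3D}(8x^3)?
8 x^{3} + 72 x^{2} + 216 x + 216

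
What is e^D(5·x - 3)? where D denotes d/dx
5 x + 2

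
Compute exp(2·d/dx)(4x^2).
4 x^{2} + 16 x + 16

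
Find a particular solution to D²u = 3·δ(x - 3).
\frac{3|x - 3|}{2}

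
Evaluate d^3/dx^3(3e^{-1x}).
- 3 e^{- x}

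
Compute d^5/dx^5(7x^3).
0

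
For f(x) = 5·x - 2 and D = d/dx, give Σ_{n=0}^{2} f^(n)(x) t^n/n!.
5 t + 5 x - 2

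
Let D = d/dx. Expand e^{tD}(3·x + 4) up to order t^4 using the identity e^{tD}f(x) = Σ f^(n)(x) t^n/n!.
3 t + 3 x + 4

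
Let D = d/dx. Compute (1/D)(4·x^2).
\frac{4 x^{3}}{3}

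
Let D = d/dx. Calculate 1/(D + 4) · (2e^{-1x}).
\frac{2 e^{- x}}{3}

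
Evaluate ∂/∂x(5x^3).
15 x^{2}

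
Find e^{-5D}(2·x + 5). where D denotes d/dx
2 x - 5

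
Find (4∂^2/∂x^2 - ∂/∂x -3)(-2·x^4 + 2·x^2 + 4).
6 x^{4} + 8 x^{3} - 102 x^{2} - 4 x + 4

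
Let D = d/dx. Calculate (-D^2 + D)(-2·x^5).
10 x^{3} \left(4 - x\right)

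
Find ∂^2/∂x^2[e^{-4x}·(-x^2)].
2 \left(- 8 x^{2} + 8 x - 1\right) e^{- 4 x}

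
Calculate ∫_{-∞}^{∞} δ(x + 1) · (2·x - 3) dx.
-5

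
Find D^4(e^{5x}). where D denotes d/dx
625 e^{5 x}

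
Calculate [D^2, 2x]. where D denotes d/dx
4D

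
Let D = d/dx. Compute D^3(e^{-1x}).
- e^{- x}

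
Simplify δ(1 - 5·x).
\frac{\delta(x - 1/5)}{5}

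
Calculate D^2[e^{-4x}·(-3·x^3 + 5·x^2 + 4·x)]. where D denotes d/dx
2 \left(- 24 x^{3} + 76 x^{2} - 17 x - 11\right) e^{- 4 x}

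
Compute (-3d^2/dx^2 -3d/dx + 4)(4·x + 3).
16 x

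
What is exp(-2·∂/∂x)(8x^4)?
8 x^{4} - 64 x^{3} + 192 x^{2} - 256 x + 128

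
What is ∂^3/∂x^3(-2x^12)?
- 2640 x^{9}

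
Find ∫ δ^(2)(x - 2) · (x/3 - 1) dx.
0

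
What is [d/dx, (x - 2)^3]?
3 \left(x - 2\right)^{2}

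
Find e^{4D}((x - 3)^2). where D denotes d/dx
x^{2} + 2 x + 1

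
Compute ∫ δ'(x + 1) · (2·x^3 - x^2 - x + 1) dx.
-7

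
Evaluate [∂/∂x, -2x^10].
- 20 x^{9}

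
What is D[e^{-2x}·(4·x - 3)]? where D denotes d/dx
2 \left(5 - 4 x\right) e^{- 2 x}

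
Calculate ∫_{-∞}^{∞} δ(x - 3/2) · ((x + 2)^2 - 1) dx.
\frac{45}{4}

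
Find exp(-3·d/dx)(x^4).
x^{4} - 12 x^{3} + 54 x^{2} - 108 x + 81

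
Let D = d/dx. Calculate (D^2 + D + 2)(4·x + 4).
8 x + 12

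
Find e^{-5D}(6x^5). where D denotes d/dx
6 x^{5} - 150 x^{4} + 1500 x^{3} - 7500 x^{2} + 18750 x - 18750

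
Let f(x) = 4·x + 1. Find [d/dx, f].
4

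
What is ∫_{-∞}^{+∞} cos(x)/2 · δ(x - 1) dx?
\frac{\cos{\left(1 \right)}}{2}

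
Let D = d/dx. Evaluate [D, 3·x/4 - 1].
\frac{3}{4}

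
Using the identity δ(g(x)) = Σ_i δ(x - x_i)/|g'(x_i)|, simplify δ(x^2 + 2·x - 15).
\frac{\delta(x + 5) + \delta(x - 3)}{8}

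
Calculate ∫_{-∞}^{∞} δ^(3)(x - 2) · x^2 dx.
0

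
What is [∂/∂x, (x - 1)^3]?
3 \left(x - 1\right)^{2}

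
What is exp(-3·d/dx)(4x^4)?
4 x^{4} - 48 x^{3} + 216 x^{2} - 432 x + 324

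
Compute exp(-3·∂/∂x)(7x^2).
7 x^{2} - 42 x + 63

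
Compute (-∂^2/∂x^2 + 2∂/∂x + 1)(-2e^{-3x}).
28 e^{- 3 x}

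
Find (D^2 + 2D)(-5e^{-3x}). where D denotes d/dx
- 15 e^{- 3 x}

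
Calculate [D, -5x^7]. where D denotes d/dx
- 35 x^{6}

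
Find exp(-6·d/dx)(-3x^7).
- 3 x^{7} + 126 x^{6} - 2268 x^{5} + 22680 x^{4} - 136080 x^{3} + 489888 x^{2} - 979776 x + 839808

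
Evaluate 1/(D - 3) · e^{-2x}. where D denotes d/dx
- \frac{e^{- 2 x}}{5}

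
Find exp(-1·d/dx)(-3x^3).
- 3 x^{3} + 9 x^{2} - 9 x + 3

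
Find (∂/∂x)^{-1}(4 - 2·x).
- x^{2} + 4 x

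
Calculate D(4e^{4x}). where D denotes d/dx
16 e^{4 x}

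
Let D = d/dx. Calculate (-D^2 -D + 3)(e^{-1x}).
3 e^{- x}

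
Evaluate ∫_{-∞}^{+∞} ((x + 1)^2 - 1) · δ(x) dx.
0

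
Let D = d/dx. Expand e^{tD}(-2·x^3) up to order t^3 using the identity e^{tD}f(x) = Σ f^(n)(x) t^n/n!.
- 2 t^{3} - 6 t^{2} x - 6 t x^{2} - 2 x^{3}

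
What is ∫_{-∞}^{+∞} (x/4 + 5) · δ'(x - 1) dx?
- \frac{1}{4}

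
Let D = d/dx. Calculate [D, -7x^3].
- 21 x^{2}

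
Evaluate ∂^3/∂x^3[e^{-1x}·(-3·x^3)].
3 \left(x^{3} - 9 x^{2} + 18 x - 6\right) e^{- x}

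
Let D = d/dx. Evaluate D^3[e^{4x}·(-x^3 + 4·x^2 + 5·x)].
\left(- 64 x^{3} + 112 x^{2} + 632 x + 330\right) e^{4 x}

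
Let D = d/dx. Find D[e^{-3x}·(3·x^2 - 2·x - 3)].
\left(- 9 x^{2} + 12 x + 7\right) e^{- 3 x}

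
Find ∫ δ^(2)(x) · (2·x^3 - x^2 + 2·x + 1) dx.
-2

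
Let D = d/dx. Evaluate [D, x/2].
\frac{1}{2}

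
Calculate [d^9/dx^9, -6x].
-54\frac{d^{8}}{dx^{8}}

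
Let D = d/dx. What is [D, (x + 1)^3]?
3 \left(x + 1\right)^{2}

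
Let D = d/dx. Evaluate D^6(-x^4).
0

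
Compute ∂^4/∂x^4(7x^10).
35280 x^{6}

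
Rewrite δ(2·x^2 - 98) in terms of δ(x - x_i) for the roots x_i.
\frac{\delta(x - 7) + \delta(x + 7)}{28}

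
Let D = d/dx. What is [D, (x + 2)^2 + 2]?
2 x + 4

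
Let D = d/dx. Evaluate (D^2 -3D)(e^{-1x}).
4 e^{- x}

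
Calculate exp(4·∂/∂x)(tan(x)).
\tan{\left(x + 4 \right)}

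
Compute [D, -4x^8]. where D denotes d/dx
- 32 x^{7}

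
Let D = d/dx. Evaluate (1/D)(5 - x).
- \frac{x^{2}}{2} + 5 x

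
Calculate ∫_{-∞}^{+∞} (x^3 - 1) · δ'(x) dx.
0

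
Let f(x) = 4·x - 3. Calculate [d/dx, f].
4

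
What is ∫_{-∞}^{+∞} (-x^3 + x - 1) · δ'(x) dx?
-1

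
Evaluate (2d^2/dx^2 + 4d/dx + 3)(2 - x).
2 - 3 x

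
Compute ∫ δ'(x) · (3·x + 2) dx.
-3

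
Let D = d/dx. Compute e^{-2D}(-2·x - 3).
1 - 2 x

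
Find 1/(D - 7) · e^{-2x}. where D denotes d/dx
- \frac{e^{- 2 x}}{9}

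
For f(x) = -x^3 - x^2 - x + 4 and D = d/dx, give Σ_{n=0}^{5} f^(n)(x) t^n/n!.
- t^{3} - t^{2} \left(3 x + 1\right) - t \left(3 x^{2} + 2 x + 1\right) - x^{3} - x^{2} - x + 4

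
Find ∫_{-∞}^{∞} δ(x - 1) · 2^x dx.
2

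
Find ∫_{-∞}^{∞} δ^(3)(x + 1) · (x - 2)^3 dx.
-6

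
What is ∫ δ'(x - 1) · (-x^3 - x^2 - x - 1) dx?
6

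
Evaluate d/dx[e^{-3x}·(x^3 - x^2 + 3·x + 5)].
\left(- 3 x^{3} + 6 x^{2} - 11 x - 12\right) e^{- 3 x}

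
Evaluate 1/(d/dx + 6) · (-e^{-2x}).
- \frac{e^{- 2 x}}{4}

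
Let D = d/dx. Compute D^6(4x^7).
20160 x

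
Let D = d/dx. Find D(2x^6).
12 x^{5}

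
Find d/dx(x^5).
5 x^{4}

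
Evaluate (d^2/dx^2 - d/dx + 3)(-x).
1 - 3 x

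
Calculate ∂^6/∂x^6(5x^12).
3326400 x^{6}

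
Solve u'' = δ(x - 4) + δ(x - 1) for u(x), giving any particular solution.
\frac{|x - 4|}{2} + \frac{|x - 1|}{2}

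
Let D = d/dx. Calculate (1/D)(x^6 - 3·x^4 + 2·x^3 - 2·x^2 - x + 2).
\frac{x^{7}}{7} - \frac{3 x^{5}}{5} + \frac{x^{4}}{2} - \frac{2 x^{3}}{3} - \frac{x^{2}}{2} + 2 x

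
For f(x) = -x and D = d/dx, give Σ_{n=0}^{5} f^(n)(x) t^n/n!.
- t - x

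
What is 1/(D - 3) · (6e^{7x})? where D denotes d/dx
\frac{3 e^{7 x}}{2}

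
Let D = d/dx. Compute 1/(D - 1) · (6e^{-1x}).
- 3 e^{- x}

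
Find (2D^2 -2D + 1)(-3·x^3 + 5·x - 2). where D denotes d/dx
- 3 x^{3} + 18 x^{2} - 31 x - 12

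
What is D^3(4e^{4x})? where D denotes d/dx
256 e^{4 x}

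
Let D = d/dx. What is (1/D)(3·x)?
\frac{3 x^{2}}{2}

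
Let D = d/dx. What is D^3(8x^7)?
1680 x^{4}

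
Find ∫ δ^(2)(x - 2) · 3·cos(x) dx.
- 3 \cos{\left(2 \right)}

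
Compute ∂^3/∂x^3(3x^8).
1008 x^{5}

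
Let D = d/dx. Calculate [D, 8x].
8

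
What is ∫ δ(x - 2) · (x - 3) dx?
-1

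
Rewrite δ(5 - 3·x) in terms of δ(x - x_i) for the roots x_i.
\frac{\delta(x - 5/3)}{3}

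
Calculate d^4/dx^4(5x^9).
15120 x^{5}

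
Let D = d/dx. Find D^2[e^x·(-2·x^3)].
- 2 x \left(x^{2} + 6 x + 6\right) e^{x}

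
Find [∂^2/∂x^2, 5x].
10\frac{d}{dx}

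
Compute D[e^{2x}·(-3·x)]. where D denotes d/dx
\left(- 6 x - 3\right) e^{2 x}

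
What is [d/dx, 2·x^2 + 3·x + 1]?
4 x + 3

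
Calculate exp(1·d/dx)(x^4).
x^{4} + 4 x^{3} + 6 x^{2} + 4 x + 1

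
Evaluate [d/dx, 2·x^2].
4 x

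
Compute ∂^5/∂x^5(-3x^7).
- 7560 x^{2}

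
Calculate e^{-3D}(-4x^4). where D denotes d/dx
- 4 x^{4} + 48 x^{3} - 216 x^{2} + 432 x - 324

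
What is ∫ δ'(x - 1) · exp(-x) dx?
e^{-1}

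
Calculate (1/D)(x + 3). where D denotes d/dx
\frac{x^{2}}{2} + 3 x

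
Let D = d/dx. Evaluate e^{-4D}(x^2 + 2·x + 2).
x^{2} - 6 x + 10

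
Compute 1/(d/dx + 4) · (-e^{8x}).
- \frac{e^{8 x}}{12}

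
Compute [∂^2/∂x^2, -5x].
-10\frac{d}{dx}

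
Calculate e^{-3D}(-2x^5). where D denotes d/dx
- 2 x^{5} + 30 x^{4} - 180 x^{3} + 540 x^{2} - 810 x + 486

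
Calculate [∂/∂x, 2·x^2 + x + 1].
4 x + 1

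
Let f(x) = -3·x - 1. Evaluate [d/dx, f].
-3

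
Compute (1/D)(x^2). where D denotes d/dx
\frac{x^{3}}{3}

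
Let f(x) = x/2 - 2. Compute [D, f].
\frac{1}{2}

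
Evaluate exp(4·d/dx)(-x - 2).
- x - 6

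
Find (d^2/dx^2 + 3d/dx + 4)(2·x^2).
8 x^{2} + 12 x + 4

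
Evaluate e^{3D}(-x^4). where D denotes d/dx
- x^{4} - 12 x^{3} - 54 x^{2} - 108 x - 81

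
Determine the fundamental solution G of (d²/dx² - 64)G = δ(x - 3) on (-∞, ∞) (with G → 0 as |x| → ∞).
-\frac{e^{-8|x - 3|}}{16}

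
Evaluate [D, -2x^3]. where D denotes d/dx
- 6 x^{2}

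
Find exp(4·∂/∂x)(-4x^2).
- 4 x^{2} - 32 x - 64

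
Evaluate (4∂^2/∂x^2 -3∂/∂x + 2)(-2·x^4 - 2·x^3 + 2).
- 4 x^{4} + 20 x^{3} - 78 x^{2} - 48 x + 4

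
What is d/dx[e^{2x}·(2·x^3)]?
x^{2} \left(4 x + 6\right) e^{2 x}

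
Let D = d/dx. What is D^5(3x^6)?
2160 x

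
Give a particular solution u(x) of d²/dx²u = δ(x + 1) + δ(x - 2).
\frac{|x + 1|}{2} + \frac{|x - 2|}{2}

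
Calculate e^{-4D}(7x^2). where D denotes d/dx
7 x^{2} - 56 x + 112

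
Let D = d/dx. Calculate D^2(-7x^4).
- 84 x^{2}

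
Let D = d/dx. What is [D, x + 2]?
1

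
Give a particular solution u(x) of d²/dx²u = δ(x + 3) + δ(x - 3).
\frac{|x + 3|}{2} + \frac{|x - 3|}{2}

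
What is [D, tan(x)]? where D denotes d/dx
\frac{1}{\cos^{2}{\left(x \right)}}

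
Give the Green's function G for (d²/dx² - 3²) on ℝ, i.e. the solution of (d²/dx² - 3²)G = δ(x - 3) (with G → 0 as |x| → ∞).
-\frac{e^{-3|x - 3|}}{6}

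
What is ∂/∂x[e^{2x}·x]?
\left(2 x + 1\right) e^{2 x}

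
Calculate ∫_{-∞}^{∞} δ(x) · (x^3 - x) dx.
0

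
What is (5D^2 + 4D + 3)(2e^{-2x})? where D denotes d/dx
30 e^{- 2 x}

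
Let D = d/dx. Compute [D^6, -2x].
-12D^{5}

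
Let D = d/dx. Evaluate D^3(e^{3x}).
27 e^{3 x}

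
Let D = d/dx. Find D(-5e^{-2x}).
10 e^{- 2 x}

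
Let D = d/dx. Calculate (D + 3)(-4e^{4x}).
- 28 e^{4 x}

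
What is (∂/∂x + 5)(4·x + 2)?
20 x + 14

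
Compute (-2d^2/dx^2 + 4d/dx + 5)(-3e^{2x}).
- 15 e^{2 x}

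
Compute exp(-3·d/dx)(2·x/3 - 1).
\frac{2 x}{3} - 3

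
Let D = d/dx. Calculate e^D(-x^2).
- x^{2} - 2 x - 1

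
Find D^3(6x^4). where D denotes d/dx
144 x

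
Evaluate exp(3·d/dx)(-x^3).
- x^{3} - 9 x^{2} - 27 x - 27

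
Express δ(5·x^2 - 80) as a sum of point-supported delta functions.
\frac{\delta(x - 4) + \delta(x + 4)}{40}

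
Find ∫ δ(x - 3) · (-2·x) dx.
-6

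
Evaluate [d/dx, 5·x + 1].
5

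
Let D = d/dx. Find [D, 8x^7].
56 x^{6}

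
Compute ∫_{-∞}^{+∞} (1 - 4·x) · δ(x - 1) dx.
-3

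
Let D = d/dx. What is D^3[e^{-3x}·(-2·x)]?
54 \left(x - 1\right) e^{- 3 x}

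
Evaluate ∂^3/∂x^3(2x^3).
12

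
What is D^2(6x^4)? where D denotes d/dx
72 x^{2}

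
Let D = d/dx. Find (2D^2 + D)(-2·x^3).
6 x \left(- x - 4\right)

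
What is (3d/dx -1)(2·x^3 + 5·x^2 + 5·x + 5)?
- 2 x^{3} + 13 x^{2} + 25 x + 10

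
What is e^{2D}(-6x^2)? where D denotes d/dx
- 6 x^{2} - 24 x - 24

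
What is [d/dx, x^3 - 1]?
3 x^{2}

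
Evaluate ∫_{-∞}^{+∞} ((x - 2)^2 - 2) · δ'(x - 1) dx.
2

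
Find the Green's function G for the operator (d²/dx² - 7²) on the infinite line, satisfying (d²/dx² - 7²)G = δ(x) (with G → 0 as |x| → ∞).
-\frac{e^{-7|x|}}{14}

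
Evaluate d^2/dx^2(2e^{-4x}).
32 e^{- 4 x}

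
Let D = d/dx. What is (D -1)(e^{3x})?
2 e^{3 x}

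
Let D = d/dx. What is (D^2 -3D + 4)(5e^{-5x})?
220 e^{- 5 x}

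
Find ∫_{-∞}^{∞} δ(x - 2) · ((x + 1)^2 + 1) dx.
10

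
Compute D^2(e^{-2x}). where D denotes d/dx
4 e^{- 2 x}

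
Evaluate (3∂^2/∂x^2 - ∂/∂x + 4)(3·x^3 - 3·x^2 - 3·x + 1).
12 x^{3} - 21 x^{2} + 48 x - 11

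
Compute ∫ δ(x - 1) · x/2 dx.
\frac{1}{2}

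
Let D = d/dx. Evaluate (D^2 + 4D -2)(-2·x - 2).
4 x - 4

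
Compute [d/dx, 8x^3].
24 x^{2}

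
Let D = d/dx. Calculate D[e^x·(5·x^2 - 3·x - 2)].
\left(5 x^{2} + 7 x - 5\right) e^{x}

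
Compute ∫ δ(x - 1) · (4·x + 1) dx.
5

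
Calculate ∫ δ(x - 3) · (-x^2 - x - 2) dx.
-14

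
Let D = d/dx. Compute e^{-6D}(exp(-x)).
e^{6 - x}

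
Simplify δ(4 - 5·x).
\frac{\delta(x - 4/5)}{5}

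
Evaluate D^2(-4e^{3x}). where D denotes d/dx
- 36 e^{3 x}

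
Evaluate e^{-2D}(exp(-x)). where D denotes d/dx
e^{2 - x}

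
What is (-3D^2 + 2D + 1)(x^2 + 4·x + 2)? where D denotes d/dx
x^{2} + 8 x + 4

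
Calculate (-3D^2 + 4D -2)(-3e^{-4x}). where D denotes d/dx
198 e^{- 4 x}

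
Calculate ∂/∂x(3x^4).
12 x^{3}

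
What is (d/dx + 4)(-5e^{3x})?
- 35 e^{3 x}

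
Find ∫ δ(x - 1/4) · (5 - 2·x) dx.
\frac{9}{2}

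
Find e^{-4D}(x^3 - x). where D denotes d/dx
x^{3} - 12 x^{2} + 47 x - 60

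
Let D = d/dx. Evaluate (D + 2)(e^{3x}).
5 e^{3 x}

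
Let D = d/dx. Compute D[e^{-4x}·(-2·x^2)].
4 x \left(2 x - 1\right) e^{- 4 x}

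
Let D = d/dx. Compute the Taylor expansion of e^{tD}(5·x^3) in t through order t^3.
5 t^{3} + 15 t^{2} x + 15 t x^{2} + 5 x^{3}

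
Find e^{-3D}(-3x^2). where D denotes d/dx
- 3 x^{2} + 18 x - 27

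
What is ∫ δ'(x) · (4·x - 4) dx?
-4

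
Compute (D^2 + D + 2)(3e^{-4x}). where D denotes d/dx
42 e^{- 4 x}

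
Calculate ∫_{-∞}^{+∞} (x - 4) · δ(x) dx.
-4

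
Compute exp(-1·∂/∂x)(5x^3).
5 x^{3} - 15 x^{2} + 15 x - 5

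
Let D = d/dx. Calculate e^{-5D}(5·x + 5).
5 x - 20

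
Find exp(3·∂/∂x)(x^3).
x^{3} + 9 x^{2} + 27 x + 27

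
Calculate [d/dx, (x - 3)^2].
2 x - 6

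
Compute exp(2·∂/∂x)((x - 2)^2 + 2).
x^{2} + 2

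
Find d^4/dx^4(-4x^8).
- 6720 x^{4}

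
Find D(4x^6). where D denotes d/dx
24 x^{5}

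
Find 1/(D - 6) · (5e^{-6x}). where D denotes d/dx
- \frac{5 e^{- 6 x}}{12}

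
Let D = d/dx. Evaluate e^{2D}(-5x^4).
- 5 x^{4} - 40 x^{3} - 120 x^{2} - 160 x - 80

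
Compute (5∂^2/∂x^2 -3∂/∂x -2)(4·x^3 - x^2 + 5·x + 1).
- 8 x^{3} - 34 x^{2} + 116 x - 27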